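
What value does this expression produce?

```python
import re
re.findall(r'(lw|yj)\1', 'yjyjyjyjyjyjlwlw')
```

['yj', 'yj', 'yj', 'lw']

`\1` is not a pattern — it's the concrete string captured by group 1, re-applied verbatim.
Walking the string: at [0:4] match 'yjyj', group 1 = 'yj'; at [4:8] match 'yjyj', group 1 = 'yj'; at [8:12] match 'yjyj', group 1 = 'yj'; at [12:16] match 'lwlw', group 1 = 'lw'.
With a single group, `findall` returns only what that group captured — 4 items.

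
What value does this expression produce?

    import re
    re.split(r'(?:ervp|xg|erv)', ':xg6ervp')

Alternation isn't longest-match — the leftmost alternative that fits at this position is chosen.
Matches to split on: at [1:3] → 'xg'; at [4:8] → 'ervp'.
Splitting on the pattern gives 3 pieces.

[':', '6', '']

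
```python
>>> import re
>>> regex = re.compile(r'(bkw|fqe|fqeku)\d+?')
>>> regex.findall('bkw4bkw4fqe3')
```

['bkw', 'bkw', 'fqe']

Because there's exactly one group, `findall` drops the full match and keeps group 1 from each hit.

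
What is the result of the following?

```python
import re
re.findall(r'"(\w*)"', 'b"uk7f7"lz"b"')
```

['uk7f7', 'b']

One capturing group, so `findall` returns just the captured substring from each match — 2 in all.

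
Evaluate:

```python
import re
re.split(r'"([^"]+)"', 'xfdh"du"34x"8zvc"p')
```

['xfdh', 'du', '34x', '8zvc', 'p']

With a capturing group present, the delimiter's captured portion is kept in the result list.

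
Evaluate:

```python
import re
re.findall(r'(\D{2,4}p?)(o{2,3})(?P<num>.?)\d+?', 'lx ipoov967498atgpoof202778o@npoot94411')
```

This matches 2 to 4 of a non-digit, then optionally the literal 'p' (captured); then 2 to 3 of a literal 'o' (captured); then optionally any character (captured as 'num'); then one or more of a digit (lazy).
Matches: at [0:9] match 'lx ipoov9', groups = ('lx ip', 'oo', 'v'); at [14:22] match 'atgpoof2', groups = ('atgp', 'oo', 'f'); at [27:35] match 'o@npoot9', groups = ('o@np', 'oo', 't').
3 groups means each result is a tuple of 3 captured strings — 3 here.

[('lx ip', 'oo', 'v'), ('atgp', 'oo', 'f'), ('o@np', 'oo', 't')]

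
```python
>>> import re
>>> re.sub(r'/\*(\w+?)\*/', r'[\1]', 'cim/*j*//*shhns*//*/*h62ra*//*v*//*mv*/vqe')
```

'cim[j][shhns]/*[h62ra][v][mv]vqe'

Each match is replaced using the text its own group 1 captured.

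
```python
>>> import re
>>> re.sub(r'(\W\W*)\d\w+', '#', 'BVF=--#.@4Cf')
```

'BVF#'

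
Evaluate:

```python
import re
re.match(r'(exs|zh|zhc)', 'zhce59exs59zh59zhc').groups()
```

The match spans [0:2] → 'zh'.
Captured: group 1 = 'zh'.

('zh',)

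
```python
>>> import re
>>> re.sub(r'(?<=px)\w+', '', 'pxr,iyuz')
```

'px,iyuz'

The `(?=…)`/`(?<=…)` assertion just peeks at neighbouring text; it doesn't advance the match position.
Matches: at [2:3] → 'r'.
Each match is replaced by ''.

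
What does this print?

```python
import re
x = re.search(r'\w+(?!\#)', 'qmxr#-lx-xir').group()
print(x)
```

A negative assertion filters positions out without eating any characters.
`re.search` tries every starting position until one works.
The match spans [0:3] → 'qmx'.

qmx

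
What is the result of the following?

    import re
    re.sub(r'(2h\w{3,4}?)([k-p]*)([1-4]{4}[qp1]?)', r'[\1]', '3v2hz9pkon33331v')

This matches the literal '2h', then 3 to 4 of a word character (lazy) (captured); then zero or more of a character in [k-p] (captured); then exactly 4 of a character in [1-4], then optionally one of [qp1] (captured).
With the lazy modifier that quantifier settles for the fewest repetitions that let the rest of the pattern succeed (the atoms after it are unaffected and can still be greedy).
Matches: at [2:15] → '2hz9pkon33331'.
Each match is replaced using the text its own group 1 captured.

'3v[2hz9p]v'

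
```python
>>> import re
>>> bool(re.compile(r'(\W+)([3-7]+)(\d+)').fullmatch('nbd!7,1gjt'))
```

False

`re.fullmatch` is like wrapping the pattern in `^…$` (in single-line mode).
Here there's no way to consume every character, so the call returns None, and `bool(None)` is False.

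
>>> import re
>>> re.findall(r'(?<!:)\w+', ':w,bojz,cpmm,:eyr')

The negative lookahead/lookbehind blocks any match where the forbidden context is present.
With no groups in the pattern, `findall` gives back each whole match — 3 here.

['bojz', 'cpmm', 'yr']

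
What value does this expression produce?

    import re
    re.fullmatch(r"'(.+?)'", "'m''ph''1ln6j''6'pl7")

None

`re.fullmatch` is like wrapping the pattern in `^…$` (in single-line mode).
Here the string isn't matched end-to-end, so the call returns None.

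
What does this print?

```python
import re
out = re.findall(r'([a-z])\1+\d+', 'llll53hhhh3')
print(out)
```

The backreference `\1` re-matches whatever the first group consumed, character for character.
One capturing group, so `findall` returns just the captured substring from each match — 2 in all.

['l', 'h']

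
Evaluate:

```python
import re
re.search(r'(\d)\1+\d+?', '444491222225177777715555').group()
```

'44449'

After group 1 captures some text, `\1` only succeeds where that same text appears again.
`re.search` scans for the first position where the pattern succeeds.
The match spans [0:5] → '44449'.
Captured: group 1 = '4'.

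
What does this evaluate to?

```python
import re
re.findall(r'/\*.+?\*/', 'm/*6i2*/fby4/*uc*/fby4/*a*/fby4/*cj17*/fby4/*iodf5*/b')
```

['/*6i2*/', '/*uc*/', '/*a*/', '/*cj17*/', '/*iodf5*/']

Lazy quantifiers expand one character at a time until the remainder of the pattern can match.
With no groups in the pattern, `findall` gives back each whole match — 5 here.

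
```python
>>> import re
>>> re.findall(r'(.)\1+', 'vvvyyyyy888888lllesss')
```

['v', 'y', '8', 'l', 's']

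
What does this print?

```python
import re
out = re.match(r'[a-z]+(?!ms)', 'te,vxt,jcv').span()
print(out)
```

(0, 2)

The negative lookaround is zero-width — it rules out positions where the adjacent text would match, without consuming anything.
`re.match` won't scan ahead — the pattern has to work from the very first character.
The match spans [0:2] → 'te'.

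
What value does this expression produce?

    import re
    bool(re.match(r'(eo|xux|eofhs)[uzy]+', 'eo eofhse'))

`match` is anchored at position 0; if the pattern doesn't fit there, it returns None.
Here the pattern fails at index 0, so the call returns None, and `bool(None)` is False.

False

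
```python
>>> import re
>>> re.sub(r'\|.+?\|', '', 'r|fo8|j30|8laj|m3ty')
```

'rj30m3ty'

The `?` after the quantifier makes it lazy — it takes as little as possible before letting the rest of the pattern try.
Every occurrence is swapped for ''.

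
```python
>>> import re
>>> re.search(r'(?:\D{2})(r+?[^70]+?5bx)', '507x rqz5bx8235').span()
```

Pattern: exactly 2 of a non-digit (non-capturing group); then one or more of a literal 'r' (lazy), then one or more of any character except [70] (lazy), then the literal '5bx' (captured).
The match spans [3:11] → 'x rqz5bx'.

(3, 11)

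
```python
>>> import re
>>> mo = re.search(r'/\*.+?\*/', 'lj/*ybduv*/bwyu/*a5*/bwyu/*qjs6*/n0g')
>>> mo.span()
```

(2, 11)

The `?` after the quantifier makes it lazy — it takes as little as possible before letting the rest of the pattern try.
Unlike `match`, `search` isn't anchored — it looks for the pattern anywhere in the string.
The match spans [2:11] → '/*ybduv*/'.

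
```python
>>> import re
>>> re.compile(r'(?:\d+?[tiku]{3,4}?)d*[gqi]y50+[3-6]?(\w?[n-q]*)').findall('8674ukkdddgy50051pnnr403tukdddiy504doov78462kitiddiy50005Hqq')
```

With a single group, `findall` returns only what that group captured — 3 items.

['1pnn', 'doo', 'Hqq']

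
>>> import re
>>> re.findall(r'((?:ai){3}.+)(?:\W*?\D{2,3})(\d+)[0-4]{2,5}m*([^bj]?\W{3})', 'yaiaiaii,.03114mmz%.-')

[('aiaiaii', '031', 'z%.-')]

Pattern: the literal 'ai' repeated 3 times, then one or more of any character (captured); then zero or more of a non-word character (lazy), then 2 to 3 of a non-digit (non-capturing group); then one or more of a digit (captured); then 2 to 5 of a character in [0-4], then zero or more of a literal 'm'; then optionally any character except [bj], then exactly 3 of a non-word character (captured).
Matches: at [1:21] match 'aiaiaii,.03114mmz%.-', groups = ('aiaiaii', '031', 'z%.-').
Multiple groups make `findall` return tuples — one 3-tuple for the one match.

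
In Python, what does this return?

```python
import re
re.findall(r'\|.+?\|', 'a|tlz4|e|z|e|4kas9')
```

A non-greedy quantifier consumes as few characters as it can — just enough that the remainder of the pattern still matches from where it stops; whatever follows it matches normally.
Matches: at [1:7] → '|tlz4|'; at [8:11] → '|z|'.
No capturing groups, so `findall` returns the 2 full match strings.

['|tlz4|', '|z|']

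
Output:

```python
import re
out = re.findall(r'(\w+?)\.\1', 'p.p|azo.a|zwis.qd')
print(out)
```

The backreference `\1` re-matches whatever the first group consumed, character for character.
One capturing group, so `findall` returns just the captured substring from the one match — 1 in all.

['p']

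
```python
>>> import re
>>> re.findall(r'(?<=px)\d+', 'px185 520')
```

The positive lookaround only admits positions where the adjacent text matches; those characters stay outside the span.
`findall` yields the raw match text (1 of them) because the pattern has no groups.

['185']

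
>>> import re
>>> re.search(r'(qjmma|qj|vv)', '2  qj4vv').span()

(3, 5)

`search` walks the string left to right and returns the first match it finds.
The match spans [3:5] → 'qj'.
Captured: group 1 = 'qj'.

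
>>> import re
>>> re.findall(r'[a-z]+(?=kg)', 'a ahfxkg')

['ahfx']

Lookahead/lookbehind check context without consuming it, so the matched span excludes the asserted characters.
Scanning left to right: at [2:6] → 'ahfx'.
`findall` yields the raw match text (1 of them) because the pattern has no groups.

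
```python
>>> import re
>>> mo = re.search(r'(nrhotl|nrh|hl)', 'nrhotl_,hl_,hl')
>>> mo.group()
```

'nrhotl'

`|` is ordered: at each position the engine commits to the first alternative that works.
`re.search` scans for the first position where the pattern succeeds.
The match spans [0:6] → 'nrhotl'.
Captured: group 1 = 'nrhotl'.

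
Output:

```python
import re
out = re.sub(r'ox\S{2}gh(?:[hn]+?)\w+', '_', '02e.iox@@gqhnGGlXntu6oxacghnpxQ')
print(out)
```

02e.iox@@gqhnGGlXntu6_

The pattern matches the literal 'ox', then exactly 2 of a non-whitespace character, then the literal 'gh'; then one or more of one of [hn] (lazy) (non-capturing group); then one or more of a word character.
Matches: at [21:31] → 'oxacghnpxQ'.
Each match is replaced by '_'.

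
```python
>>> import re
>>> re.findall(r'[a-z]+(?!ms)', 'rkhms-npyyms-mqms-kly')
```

['rkhms', 'npyyms', 'mqms', 'kly']

The negative lookaround is zero-width — it rules out positions where the adjacent text would match, without consuming anything.
No capturing groups, so `findall` returns the 4 full match strings.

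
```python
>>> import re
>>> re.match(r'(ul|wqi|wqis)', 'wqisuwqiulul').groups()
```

('wqi',)

The regex engine tests alternatives in the order written; an earlier branch that matches wins even if a later one would match more.
`match` is anchored at position 0; if the pattern doesn't fit there, it returns None.
The match spans [0:3] → 'wqi'.
Captured: group 1 = 'wqi'.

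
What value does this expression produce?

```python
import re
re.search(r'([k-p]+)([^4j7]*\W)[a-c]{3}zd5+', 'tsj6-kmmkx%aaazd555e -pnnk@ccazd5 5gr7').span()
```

(5, 33)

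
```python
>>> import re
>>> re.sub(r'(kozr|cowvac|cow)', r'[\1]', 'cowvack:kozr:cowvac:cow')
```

'[cowvac]k:[kozr]:[cowvac]:[cow]'

Alternation isn't longest-match — the leftmost alternative that fits at this position is chosen.
Each match is replaced using the text its own group 1 captured.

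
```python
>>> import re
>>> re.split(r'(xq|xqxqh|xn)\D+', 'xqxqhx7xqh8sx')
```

The regex engine tests alternatives in the order written; an earlier branch that matches wins even if a later one would match more.
The group in the pattern means `split` returns the separators' captures alongside the pieces.

['', 'xq', '7', 'xq', '8sx']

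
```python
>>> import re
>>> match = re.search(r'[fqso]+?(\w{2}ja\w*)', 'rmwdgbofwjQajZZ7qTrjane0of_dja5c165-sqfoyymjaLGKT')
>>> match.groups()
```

The match spans [16:35] → 'qTrjane0of_dja5c165'.
Captured: group 1 = 'Trjane0of_dja5c165'.

('Trjane0of_dja5c165',)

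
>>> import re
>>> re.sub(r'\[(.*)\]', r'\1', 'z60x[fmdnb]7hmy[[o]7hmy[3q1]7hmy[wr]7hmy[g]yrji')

Matches: at [4:43] → '[fmdnb]7hmy[[o]7hmy[3q1]7hmy[wr]7hmy[g]'.
The replacement refers to a captured group, so each match is rewritten using its own captured text.

'z60xfmdnb]7hmy[[o]7hmy[3q1]7hmy[wr]7hmy[gyrji'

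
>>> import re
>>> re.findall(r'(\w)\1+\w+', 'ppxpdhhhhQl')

After group 1 captures some text, `\1` only succeeds where that same text appears again.
Walking the string: at [0:11] match 'ppxpdhhhhQl', group 1 = 'p'.
Because there's exactly one group, `findall` drops the full match and keeps group 1 from the one hit.

['p']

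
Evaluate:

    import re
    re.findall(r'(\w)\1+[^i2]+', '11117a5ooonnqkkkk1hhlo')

['1']

The backreference `\1` re-matches whatever the first group consumed, character for character.
With a single group, `findall` returns only what that group captured — 1 item.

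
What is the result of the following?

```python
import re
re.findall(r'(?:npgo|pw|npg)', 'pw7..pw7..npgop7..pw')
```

`|` is ordered: at each position the engine commits to the first alternative that works.
Walking the string: at [0:2] → 'pw'; at [5:7] → 'pw'; at [10:14] → 'npgo'; at [18:20] → 'pw'.
No capturing groups, so `findall` returns the 4 full match strings.

['pw', 'pw', 'npgo', 'pw']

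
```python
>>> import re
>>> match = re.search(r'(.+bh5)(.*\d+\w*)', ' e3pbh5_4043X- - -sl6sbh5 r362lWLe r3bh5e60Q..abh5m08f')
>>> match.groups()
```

(' e3pbh5_4043X- - -sl6sbh5 r362lWLe r3bh5e60Q..abh5', 'm08f')

The match spans [0:54] → ' e3pbh5_4043X- - -sl6sbh5 r362lWLe r3bh5e60Q..abh5m08f'.
Captured: group 1 = ' e3pbh5_4043X- - -sl6sbh5 r362lWLe r3bh5e60Q..abh5', group 2 = 'm08f'.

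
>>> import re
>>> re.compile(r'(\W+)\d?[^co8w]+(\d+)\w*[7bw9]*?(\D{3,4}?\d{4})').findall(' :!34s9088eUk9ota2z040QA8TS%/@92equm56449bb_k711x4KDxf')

[('%/@', '2', 'qum5644')]

Pattern: one or more of a non-word character (captured); then optionally a digit, then one or more of any character except [co8w]; then one or more of a digit (captured); then zero or more of a word character, then zero or more of one of [7bw9] (lazy); then 3 to 4 of a non-digit (lazy), then exactly 4 of a digit (captured).
`findall` packs the 3 group values into a tuple for every match.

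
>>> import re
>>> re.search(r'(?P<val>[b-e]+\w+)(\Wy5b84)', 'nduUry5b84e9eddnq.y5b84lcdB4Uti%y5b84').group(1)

This matches one or more of a character in [b-e], then one or more of a word character (captured as 'val'); then a non-word character, then the literal 'y5', then the literal 'b84' (captured).
`re.search` scans for the first position where the pattern succeeds.
The match spans [1:23] → 'duUry5b84e9eddnq.y5b84'.
Captured: group 1 = 'duUry5b84e9eddnq', group 2 = '.y5b84'.

'duUry5b84e9eddnq'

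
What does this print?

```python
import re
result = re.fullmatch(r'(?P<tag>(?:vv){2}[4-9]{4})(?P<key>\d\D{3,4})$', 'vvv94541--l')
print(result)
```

None

Pattern: the literal 'vv' repeated 2 times, then exactly 4 of a character in [4-9] (captured as 'tag'); then a digit, then 3 to 4 of a non-digit (captured as 'key'); then anchored at the end.
For `fullmatch`, every character of the input must be accounted for by the pattern.
Here there's no way to consume every character, so the call returns None.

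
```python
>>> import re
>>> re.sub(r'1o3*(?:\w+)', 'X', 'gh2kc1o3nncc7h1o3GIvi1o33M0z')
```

This matches the literal '1o', then zero or more of a literal '3'; then one or more of a word character (non-capturing group).
Matches: at [5:28] → '1o3nncc7h1o3GIvi1o33M0z'.
Each match is replaced by 'X'.

'gh2kcX'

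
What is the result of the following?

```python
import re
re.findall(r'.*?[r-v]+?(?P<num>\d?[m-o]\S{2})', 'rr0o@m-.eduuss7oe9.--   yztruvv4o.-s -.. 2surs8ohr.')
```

['0o@m', '7oe9', '4o.-', '8ohr']

Pattern: zero or more of any character (lazy); then one or more of a character in [r-v] (lazy); then optionally a digit, then a character in [m-o], then exactly 2 of a non-whitespace character (captured as 'num').
A non-greedy quantifier consumes as few characters as it can — just enough that the remainder of the pattern still matches from where it stops; whatever follows it matches normally.
Matches: at [0:6] match 'rr0o@m', group 1 = '0o@m'; at [6:18] match '-.eduuss7oe9', group 1 = '7oe9'; at [18:35] match '.--   yztruvv4o.-', group 1 = '4o.-'; at [35:50] match 's -.. 2surs8ohr', group 1 = '8ohr'.
Because there's exactly one group, `findall` drops the full match and keeps group 1 from each hit.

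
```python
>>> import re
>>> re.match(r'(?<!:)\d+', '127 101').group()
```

A negative assertion filters positions out without eating any characters.
`match` is anchored at position 0; if the pattern doesn't fit there, it returns None.
The match spans [0:3] → '127'.

'127'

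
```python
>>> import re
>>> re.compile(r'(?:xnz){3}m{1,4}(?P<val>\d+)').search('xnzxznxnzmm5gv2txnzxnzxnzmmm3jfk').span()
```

The match spans [16:29] → 'xnzxnzxnzmmm3'.

(16, 29)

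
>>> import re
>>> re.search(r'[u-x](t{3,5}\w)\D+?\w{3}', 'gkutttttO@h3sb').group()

The pattern matches a character in [u-x]; then 3 to 5 of a literal 't', then a word character (captured); then one or more of a non-digit (lazy), then exactly 3 of a word character.
A non-greedy quantifier consumes as few characters as it can — just enough that the remainder of the pattern still matches from where it stops; whatever follows it matches normally.
`re.search` scans for the first position where the pattern succeeds.
The match spans [2:13] → 'utttttO@h3s'.
Captured: group 1 = 'tttttO'.

'utttttO@h3s'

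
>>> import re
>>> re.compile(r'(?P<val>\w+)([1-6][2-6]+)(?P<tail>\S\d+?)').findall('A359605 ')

Pattern: one or more of a word character (captured as 'val'); then a character in [1-6], then one or more of a character in [2-6] (captured); then a non-whitespace character, then one or more of a digit (lazy) (captured as 'tail').
Matches: at [0:5] match 'A3596', groups = ('A', '35', '96').
Multiple groups make `findall` return tuples — one 3-tuple for the one match.

[('A', '35', '96')]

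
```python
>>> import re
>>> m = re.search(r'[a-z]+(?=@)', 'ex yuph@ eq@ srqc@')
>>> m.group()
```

'yuph'

Because the assertion is zero-width, the text it checks is not consumed and won't appear in the result.
`search` walks the string left to right and returns the first match it finds.
The match spans [3:7] → 'yuph'.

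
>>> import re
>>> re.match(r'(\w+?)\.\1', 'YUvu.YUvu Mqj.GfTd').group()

'YUvu.YUvu'

`re.match` won't scan ahead — the pattern has to work from the very first character.
The match spans [0:9] → 'YUvu.YUvu'.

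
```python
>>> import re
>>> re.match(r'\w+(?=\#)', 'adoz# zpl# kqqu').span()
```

With `match`, the pattern is implicitly anchored at the beginning.
The match spans [0:4] → 'adoz'.

(0, 4)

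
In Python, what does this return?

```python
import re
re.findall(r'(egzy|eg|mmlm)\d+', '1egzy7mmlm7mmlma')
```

['egzy', 'mmlm']

Matches: at [1:6] match 'egzy7', group 1 = 'egzy'; at [6:11] match 'mmlm7', group 1 = 'mmlm'.
Because there's exactly one group, `findall` drops the full match and keeps group 1 from each hit.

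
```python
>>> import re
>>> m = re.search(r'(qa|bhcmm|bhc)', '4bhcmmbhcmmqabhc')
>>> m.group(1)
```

Branches in `(...|...)` are attempted left-to-right; the first branch that allows the whole pattern to succeed is taken.
Unlike `match`, `search` isn't anchored — it looks for the pattern anywhere in the string.
The match spans [1:6] → 'bhcmm'.
Captured: group 1 = 'bhcmm'.

'bhcmm'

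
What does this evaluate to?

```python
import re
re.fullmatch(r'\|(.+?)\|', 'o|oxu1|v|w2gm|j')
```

`re.fullmatch` is like wrapping the pattern in `^…$` (in single-line mode).
Here there's no way to consume every character, so the call returns None.

None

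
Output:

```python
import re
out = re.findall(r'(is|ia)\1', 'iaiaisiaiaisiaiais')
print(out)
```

A backreference is literal: `\1` must see the identical characters the first group matched.
Matches: at [0:4] match 'iaia', group 1 = 'ia'; at [6:10] match 'iaia', group 1 = 'ia'; at [12:16] match 'iaia', group 1 = 'ia'.
One capturing group, so `findall` returns just the captured substring from each match — 3 in all.

['ia', 'ia', 'ia']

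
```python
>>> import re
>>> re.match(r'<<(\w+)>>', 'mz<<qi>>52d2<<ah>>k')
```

None

`re.match` won't scan ahead — the pattern has to work from the very first character.
Here the string doesn't start with a match, so the call returns None.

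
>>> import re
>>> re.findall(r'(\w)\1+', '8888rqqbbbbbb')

['8', 'q', 'b']

The backreference `\1` re-matches whatever the first group consumed, character for character.
Walking the string: at [0:4] match '8888', group 1 = '8'; at [5:7] match 'qq', group 1 = 'q'; at [7:13] match 'bbbbbb', group 1 = 'b'.
One capturing group, so `findall` returns just the captured substring from each match — 3 in all.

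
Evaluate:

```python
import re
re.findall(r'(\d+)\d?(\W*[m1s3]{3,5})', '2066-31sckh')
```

This matches one or more of a digit (captured); then optionally a digit; then zero or more of a non-word character, then 3 to 5 of one of [m1s3] (captured).
Scanning left to right: at [0:8] match '2066-31s', groups = ('2066', '-31s').
Multiple groups make `findall` return tuples — one 2-tuple for the one match.

[('2066', '-31s')]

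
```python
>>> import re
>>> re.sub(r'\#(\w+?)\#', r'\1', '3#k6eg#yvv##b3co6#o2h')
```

'3k6egyvv#b3co6o2h'

Matches: at [1:7] → '#k6eg#'; at [11:18] → '#b3co6#'.
Each match is replaced using the text its own group 1 captured.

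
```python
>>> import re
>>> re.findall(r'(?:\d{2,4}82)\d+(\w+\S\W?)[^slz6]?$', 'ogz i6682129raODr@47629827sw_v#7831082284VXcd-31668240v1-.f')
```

['v1-.']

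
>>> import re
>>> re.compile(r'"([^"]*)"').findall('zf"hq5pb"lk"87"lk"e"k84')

['hq5pb', '87', 'e']

Walking the string: at [2:9] match '"hq5pb"', group 1 = 'hq5pb'; at [11:15] match '"87"', group 1 = '87'; at [17:20] match '"e"', group 1 = 'e'.
Because there's exactly one group, `findall` drops the full match and keeps group 1 from each hit.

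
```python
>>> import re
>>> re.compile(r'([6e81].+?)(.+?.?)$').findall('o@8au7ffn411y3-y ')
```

This matches one of [6e81], then one or more of any character (lazy) (captured); then one or more of any character (lazy), then optionally any character (captured); then anchored at the end.
Walking the string: at [2:17] match '8au7ffn411y3-y ', groups = ('8a', 'u7ffn411y3-y ').
Multiple groups make `findall` return tuples — one 2-tuple for the one match.

[('8a', 'u7ffn411y3-y ')]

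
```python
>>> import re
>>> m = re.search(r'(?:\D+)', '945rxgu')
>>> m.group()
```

'rxgu'

This matches one or more of a non-digit (non-capturing group).
`search` walks the string left to right and returns the first match it finds.
The match spans [3:7] → 'rxgu'.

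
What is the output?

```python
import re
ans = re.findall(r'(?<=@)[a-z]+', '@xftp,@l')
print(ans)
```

['xftp', 'l']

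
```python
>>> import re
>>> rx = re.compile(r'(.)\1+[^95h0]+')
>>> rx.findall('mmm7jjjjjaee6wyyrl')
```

The backreference `\1` re-matches whatever the first group consumed, character for character.
Scanning left to right: at [0:18] match 'mmm7jjjjjaee6wyyrl', group 1 = 'm'.
Because there's exactly one group, `findall` drops the full match and keeps group 1 from the one hit.

['m']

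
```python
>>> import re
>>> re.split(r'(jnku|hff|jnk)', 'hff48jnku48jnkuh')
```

['', 'hff', '48', 'jnku', '48', 'jnku', 'h']

Branches in `(...|...)` are attempted left-to-right; the first branch that allows the whole pattern to succeed is taken.
With a capturing group present, the delimiter's captured portion is kept in the result list.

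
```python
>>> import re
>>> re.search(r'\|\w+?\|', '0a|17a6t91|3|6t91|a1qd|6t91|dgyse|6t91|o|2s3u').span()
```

`re.search` tries every starting position until one works.
The match spans [2:11] → '|17a6t91|'.

(2, 11)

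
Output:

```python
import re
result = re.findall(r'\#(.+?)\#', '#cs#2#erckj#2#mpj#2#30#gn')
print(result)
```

['cs', 'erckj', 'mpj', '30']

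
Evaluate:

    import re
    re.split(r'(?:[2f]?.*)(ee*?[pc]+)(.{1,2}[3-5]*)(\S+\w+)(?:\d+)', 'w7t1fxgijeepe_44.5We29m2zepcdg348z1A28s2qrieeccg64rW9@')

['', 'ecc', 'g64', 'rW', '@']

Pattern: optionally one of [2f], then zero or more of any character (non-capturing group); then the literal 'e', then zero or more of the literal 'e' (lazy), then one or more of one of [pc] (captured); then 1 to 2 of any character, then zero or more of a character in [3-5] (captured); then one or more of a non-whitespace character, then one or more of a word character (captured); then one or more of a digit (non-capturing group).
`re.split` interleaves the captured-group text with the surrounding fragments.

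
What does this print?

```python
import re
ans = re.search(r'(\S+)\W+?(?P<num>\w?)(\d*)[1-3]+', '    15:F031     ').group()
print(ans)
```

Pattern: one or more of a non-whitespace character (captured); then one or more of a non-word character (lazy); then optionally a word character (captured as 'num'); then zero or more of a digit (captured); then one or more of a character in [1-3].
`search` walks the string left to right and returns the first match it finds.
The match spans [4:11] → '15:F031'.
Captured: group 1 = '15', group 2 = 'F', group 3 = '03'.

15:F031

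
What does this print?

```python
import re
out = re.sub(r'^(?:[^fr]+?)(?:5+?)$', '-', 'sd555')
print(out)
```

-

This matches anchored at the start of the string; then one or more of any character except [fr] (lazy) (non-capturing group); then one or more of a literal '5' (lazy) (non-capturing group); then anchored at the end.
Every occurrence is swapped for '-'.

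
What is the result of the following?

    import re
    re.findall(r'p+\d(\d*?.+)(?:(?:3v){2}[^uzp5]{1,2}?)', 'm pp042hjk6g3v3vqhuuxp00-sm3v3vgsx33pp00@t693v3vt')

['42hjk6g3v3vqhuuxp00-sm3v3vgsx33pp00@t69']

This matches one or more of the literal 'p', then a digit; then zero or more of a digit (lazy), then one or more of any character (captured); then the literal '3v' repeated 2 times, then 1 to 2 of any character except [uzp5] (lazy) (non-capturing group).
Matches: at [2:49] match 'pp042hjk6g3v3vqhuuxp00-sm3v3vgsx33pp00@t693v3vt', group 1 = '42hjk6g3v3vqhuuxp00-sm3v3vgsx33pp00@t69'.
One capturing group, so `findall` returns just the captured substring from the one match — 1 in all.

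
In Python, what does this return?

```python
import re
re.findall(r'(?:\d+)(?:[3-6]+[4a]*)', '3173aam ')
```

['3173aa']

With no groups in the pattern, `findall` gives back each whole match — 1 here.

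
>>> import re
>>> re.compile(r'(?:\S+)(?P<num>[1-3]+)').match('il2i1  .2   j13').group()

'il2i1'

This matches one or more of a non-whitespace character (non-capturing group); then one or more of a character in [1-3] (captured as 'num').
`re.match` won't scan ahead — the pattern has to work from the very first character.
The match spans [0:5] → 'il2i1'.
Captured: group 1 = '1'.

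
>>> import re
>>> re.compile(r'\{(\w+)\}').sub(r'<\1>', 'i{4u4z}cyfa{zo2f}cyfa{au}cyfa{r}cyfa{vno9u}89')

'i<4u4z>cyfa<zo2f>cyfa<au>cyfa<r>cyfa<vno9u>89'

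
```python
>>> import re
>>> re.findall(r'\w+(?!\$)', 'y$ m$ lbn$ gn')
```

The negative lookahead/lookbehind blocks any match where the forbidden context is present.
Walking the string: at [6:8] → 'lb'; at [11:13] → 'gn'.
Since nothing is captured, `findall` lists the 2 matched substrings directly.

['lb', 'gn']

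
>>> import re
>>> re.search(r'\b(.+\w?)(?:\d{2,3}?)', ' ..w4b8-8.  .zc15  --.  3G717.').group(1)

'w4b8-8.  .zc15  --.  3G7'

The match spans [3:29] → 'w4b8-8.  .zc15  --.  3G717'.
Captured: group 1 = 'w4b8-8.  .zc15  --.  3G7'.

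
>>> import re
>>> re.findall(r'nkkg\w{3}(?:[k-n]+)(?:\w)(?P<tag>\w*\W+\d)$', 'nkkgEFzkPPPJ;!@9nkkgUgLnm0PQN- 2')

['PQN- 2']

Pattern: the literal 'n', then the literal 'kkg', then exactly 3 of a word character; then one or more of a character in [k-n] (non-capturing group); then a word character (non-capturing group); then zero or more of a word character, then one or more of a non-word character, then a digit (captured as 'tag'); then anchored at the end.
Walking the string: at [16:32] match 'nkkgUgLnm0PQN- 2', group 1 = 'PQN- 2'.
One capturing group, so `findall` returns just the captured substring from the one match — 1 in all.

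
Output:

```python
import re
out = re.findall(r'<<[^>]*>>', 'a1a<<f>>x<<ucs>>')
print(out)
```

['<<f>>', '<<ucs>>']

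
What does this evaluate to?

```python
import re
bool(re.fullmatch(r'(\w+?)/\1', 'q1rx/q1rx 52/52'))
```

False

A backreference is literal: `\1` must see the identical characters the first group matched.
`re.fullmatch` is like wrapping the pattern in `^…$` (in single-line mode).
Here there's no way to consume every character, so the call returns None, and `bool(None)` is False.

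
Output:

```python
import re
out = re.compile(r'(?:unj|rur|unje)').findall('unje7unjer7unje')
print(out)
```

Alternation isn't longest-match — the leftmost alternative that fits at this position is chosen.
With no groups in the pattern, `findall` gives back each whole match — 3 here.

['unj', 'unj', 'unj']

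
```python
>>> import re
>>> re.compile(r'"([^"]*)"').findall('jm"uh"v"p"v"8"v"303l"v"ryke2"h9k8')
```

Scanning left to right: at [2:6] match '"uh"', group 1 = 'uh'; at [7:10] match '"p"', group 1 = 'p'; at [11:14] match '"8"', group 1 = '8'; at [15:21] match '"303l"', group 1 = '303l'; at [22:29] match '"ryke2"', group 1 = 'ryke2'.
One capturing group, so `findall` returns just the captured substring from each match — 5 in all.

['uh', 'p', '8', '303l', 'ryke2']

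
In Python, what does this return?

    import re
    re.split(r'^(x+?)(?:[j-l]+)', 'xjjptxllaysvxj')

Pattern: anchored at the start of the string; then one or more of a literal 'x' (lazy) (captured); then one or more of a character in [j-l] (non-capturing group).
Matches to split on: at [0:3] → 'xjj'.
`re.split` interleaves the captured-group text with the surrounding fragments.

['', 'x', 'ptxllaysvxj']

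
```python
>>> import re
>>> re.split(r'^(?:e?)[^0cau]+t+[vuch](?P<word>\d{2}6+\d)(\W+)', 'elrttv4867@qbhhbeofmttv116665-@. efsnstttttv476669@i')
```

Because the pattern has a capturing group, `split` also inserts each captured text between the pieces.

['', '476669', '@', 'i']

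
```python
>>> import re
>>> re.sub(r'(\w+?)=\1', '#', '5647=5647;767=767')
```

'#;#'

`\1` has to match the exact text group 1 already captured.
`sub` substitutes '#' at each match site.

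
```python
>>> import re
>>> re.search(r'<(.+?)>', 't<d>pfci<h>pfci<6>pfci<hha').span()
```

(1, 4)

The `?` after the quantifier makes it lazy — it takes as little as possible before letting the rest of the pattern try.
The match spans [1:4] → '<d>'.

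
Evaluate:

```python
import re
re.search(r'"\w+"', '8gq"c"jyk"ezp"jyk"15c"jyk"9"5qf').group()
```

'"c"'

The match spans [3:6] → '"c"'.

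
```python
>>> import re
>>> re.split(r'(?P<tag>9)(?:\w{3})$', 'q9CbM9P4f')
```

The pattern matches a literal '9' (captured as 'tag'); then exactly 3 of a word character (non-capturing group); then anchored at the end.
Matches to split on: at [5:9] → '9P4f'.
`re.split` interleaves the captured-group text with the surrounding fragments.

['q9CbM', '9', '']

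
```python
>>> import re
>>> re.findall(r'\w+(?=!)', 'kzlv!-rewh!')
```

['kzlv', 'rewh']

Because the assertion is zero-width, the text it checks is not consumed and won't appear in the result.
Scanning left to right: at [0:4] → 'kzlv'; at [6:10] → 'rewh'.
With no groups in the pattern, `findall` gives back each whole match — 2 here.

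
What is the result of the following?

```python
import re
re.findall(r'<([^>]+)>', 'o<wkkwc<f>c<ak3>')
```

['wkkwc<f', 'ak3']

`findall` collects group 1 from each match (2 total).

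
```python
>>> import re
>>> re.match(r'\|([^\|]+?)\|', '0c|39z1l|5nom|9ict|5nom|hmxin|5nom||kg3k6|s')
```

`re.match` won't scan ahead — the pattern has to work from the very first character.
Here the string doesn't start with a match, so the call returns None.

None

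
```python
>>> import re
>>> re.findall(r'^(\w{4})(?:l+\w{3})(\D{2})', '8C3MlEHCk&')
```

This matches anchored at the start of the string; then exactly 4 of a word character (captured); then one or more of a literal 'l', then exactly 3 of a word character (non-capturing group); then exactly 2 of a non-digit (captured).
Scanning left to right: at [0:10] match '8C3MlEHCk&', groups = ('8C3M', 'k&').
Multiple groups make `findall` return tuples — one 2-tuple for the one match.

[('8C3M', 'k&')]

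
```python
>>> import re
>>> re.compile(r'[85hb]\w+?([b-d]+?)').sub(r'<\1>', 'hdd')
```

Pattern: one of [85hb], then one or more of a word character (lazy); then one or more of a character in [b-d] (lazy) (captured).
Matches: at [0:3] → 'hdd'.
The replacement refers to a captured group, so each match is rewritten using its own captured text.

'<d>'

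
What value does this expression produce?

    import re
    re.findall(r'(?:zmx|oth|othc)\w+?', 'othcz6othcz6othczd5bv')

['othc', 'othc', 'othc']

`|` is ordered: at each position the engine commits to the first alternative that works.
Matches: at [0:4] → 'othc'; at [6:10] → 'othc'; at [12:16] → 'othc'.
No capturing groups, so `findall` returns the 3 full match strings.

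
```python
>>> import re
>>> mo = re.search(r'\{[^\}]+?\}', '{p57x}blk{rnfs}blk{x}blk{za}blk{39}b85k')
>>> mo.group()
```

'{p57x}'

`re.search` scans for the first position where the pattern succeeds.
The match spans [0:6] → '{p57x}'.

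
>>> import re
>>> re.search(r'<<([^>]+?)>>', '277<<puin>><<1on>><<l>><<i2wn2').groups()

`re.search` scans for the first position where the pattern succeeds.
The match spans [3:11] → '<<puin>>'.
Captured: group 1 = 'puin'.

('puin',)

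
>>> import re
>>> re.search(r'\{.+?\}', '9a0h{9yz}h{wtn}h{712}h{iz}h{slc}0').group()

'{9yz}'

With the lazy modifier that quantifier settles for the fewest repetitions that let the rest of the pattern succeed (the atoms after it are unaffected and can still be greedy).
`re.search` tries every starting position until one works.
The match spans [4:9] → '{9yz}'.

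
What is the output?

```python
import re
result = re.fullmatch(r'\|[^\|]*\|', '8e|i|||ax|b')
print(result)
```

None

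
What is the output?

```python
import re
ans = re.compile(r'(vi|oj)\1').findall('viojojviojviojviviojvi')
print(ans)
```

The backreference `\1` re-matches whatever the first group consumed, character for character.
Matches: at [2:6] match 'ojoj', group 1 = 'oj'; at [14:18] match 'vivi', group 1 = 'vi'.
`findall` collects group 1 from each match (2 total).

['oj', 'vi']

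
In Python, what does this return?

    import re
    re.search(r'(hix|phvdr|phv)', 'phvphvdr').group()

`re.search` scans for the first position where the pattern succeeds.
The match spans [0:3] → 'phv'.
Captured: group 1 = 'phv'.

'phv'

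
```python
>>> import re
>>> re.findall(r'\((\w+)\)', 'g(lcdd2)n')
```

['lcdd2']

With a single group, `findall` returns only what that group captured — 1 item.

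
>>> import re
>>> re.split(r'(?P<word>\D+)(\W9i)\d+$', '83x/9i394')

This matches one or more of a non-digit (captured as 'word'); then a non-word character, then the literal '9i' (captured); then one or more of a digit; then anchored at the end.
Matches to split on: at [2:9] → 'x/9i394'.
`re.split` interleaves the captured-group text with the surrounding fragments.

['83', 'x', '/9i', '']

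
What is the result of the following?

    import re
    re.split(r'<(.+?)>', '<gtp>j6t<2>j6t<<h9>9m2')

['', 'gtp', 'j6t', '2', 'j6t', '<h9', '9m2']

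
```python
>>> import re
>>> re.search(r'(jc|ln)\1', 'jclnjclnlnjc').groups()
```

('ln',)

The match spans [6:10] → 'lnln'.
Captured: group 1 = 'ln'.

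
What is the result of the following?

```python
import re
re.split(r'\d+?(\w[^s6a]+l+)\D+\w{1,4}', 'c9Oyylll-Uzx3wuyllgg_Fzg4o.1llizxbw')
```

This matches one or more of a digit (lazy); then a word character, then one or more of any character except [s6a], then one or more of the literal 'l' (captured); then one or more of a non-digit, then 1 to 4 of a word character.
Matches to split on: at [1:35] → '9Oyylll-Uzx3wuyllgg_Fzg4o.1llizxbw'.
`re.split` interleaves the captured-group text with the surrounding fragments.

['c', 'Oyylll-Uzx3wuyllgg_Fzg4o.1ll', '']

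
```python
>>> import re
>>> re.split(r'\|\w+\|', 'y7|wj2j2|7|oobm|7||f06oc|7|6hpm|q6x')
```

`split` removes every match and returns the 5 fragments in between.

['y7', '7', '7|', '7', 'q6x']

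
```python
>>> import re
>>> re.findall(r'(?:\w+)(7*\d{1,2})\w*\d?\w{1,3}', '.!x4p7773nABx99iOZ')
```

['9']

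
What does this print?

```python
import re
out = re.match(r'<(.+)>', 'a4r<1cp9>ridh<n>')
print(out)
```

`re.match` only tries the pattern at the start of the string.
Here position 0 doesn't satisfy it, so the call returns None.

None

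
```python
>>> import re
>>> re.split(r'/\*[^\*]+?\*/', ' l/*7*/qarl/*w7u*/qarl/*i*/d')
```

Matches to split on: at [2:7] → '/*7*/'; at [11:18] → '/*w7u*/'; at [22:27] → '/*i*/'.
Each match becomes a cut point; 4 segments remain.

[' l', 'qarl', 'qarl', 'd']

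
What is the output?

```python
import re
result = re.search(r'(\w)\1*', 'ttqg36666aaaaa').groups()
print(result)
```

('t',)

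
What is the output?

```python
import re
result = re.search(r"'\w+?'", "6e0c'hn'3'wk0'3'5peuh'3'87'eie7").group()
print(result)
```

'hn'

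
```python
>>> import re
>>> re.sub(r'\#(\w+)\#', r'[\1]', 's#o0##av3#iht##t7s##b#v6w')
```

Matches: at [1:5] → '#o0#'; at [5:10] → '#av3#'; at [14:19] → '#t7s#'; at [19:22] → '#b#'.
The replacement refers to a captured group, so each match is rewritten using its own captured text.

's[o0][av3]iht#[t7s][b]v6w'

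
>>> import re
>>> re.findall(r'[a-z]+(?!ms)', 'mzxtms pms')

A negative assertion filters positions out without eating any characters.
Since nothing is captured, `findall` lists the 2 matched substrings directly.

['mzxtms', 'pms']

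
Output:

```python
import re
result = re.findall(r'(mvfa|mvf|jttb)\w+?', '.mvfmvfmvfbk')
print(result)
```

['mvf', 'mvf']

Matches: at [1:5] match 'mvfm', group 1 = 'mvf'; at [7:11] match 'mvfb', group 1 = 'mvf'.
`findall` collects group 1 from each match (2 total).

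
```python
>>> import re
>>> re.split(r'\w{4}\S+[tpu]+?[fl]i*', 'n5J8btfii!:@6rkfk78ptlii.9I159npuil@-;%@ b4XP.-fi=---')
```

['', '.9I159npuil@-;%@ b4XP.-fi=---']

This matches exactly 4 of a word character; then one or more of a non-whitespace character, then one or more of one of [tpu] (lazy); then one of [fl], then zero or more of the literal 'i'.
The string is cut at each match, leaving 2 pieces.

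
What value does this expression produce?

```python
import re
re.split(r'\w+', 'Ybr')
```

['', '']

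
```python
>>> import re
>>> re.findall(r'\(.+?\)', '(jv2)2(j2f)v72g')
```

['(jv2)', '(j2f)']

No capturing groups, so `findall` returns the 2 full match strings.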